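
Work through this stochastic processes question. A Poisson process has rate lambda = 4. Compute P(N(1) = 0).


P(N(t)=k) = (lambda*t)^k * exp(-lambda*t) / k!
lambda*t = 4
= 4^0 * exp(-4) / 0!
= 1 * 0.0183 / 1
= 0.0183

0.0183


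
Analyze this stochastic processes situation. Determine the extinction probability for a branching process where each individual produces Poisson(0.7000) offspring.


Since mu = 0.7000 <= 1, extinction probability = 1.

1.0000


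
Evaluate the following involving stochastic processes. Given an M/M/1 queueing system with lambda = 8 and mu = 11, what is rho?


rho = lambda/mu
= 8/11
= 0.7273

0.7273


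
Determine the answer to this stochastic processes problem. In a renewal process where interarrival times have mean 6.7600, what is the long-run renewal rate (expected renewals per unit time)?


Long-run renewal rate = 1/E(X)
= 1/6.7600
= 0.1479

0.1479


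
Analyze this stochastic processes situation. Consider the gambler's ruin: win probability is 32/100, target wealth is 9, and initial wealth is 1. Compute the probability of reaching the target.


Gambler's ruin formula:
r = q/p = 0.6800/0.3200 = 2.1250
P(win) = (1 - r^i)/(1 - r^N)
= (1 - 2.1250^1)/(1 - 2.1250^9)
= 0.0013

0.0013


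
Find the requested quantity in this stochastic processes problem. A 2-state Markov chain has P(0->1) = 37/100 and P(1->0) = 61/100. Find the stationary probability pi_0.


Stationary distribution: pi_0 = p10/(p01+p10), pi_1 = p01/(p01+p10)
p01 = 0.3700, p10 = 0.6100
pi_0 = 0.6224

0.6224


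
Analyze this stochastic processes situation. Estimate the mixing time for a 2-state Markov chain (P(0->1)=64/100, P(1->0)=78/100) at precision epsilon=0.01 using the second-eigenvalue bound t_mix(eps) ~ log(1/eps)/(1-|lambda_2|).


lambda_2 = |1 - p01 - p10| = |1 - 0.6400 - 0.7800| = 0.4200
t_mix ~ log(1/eps)/(1 - |lambda_2|)
= log(100)/(1 - 0.4200) = 4.6052/0.5800
= 7.9399

7.9399


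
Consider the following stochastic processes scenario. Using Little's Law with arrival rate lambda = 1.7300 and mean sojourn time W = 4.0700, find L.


Little's Law: L = lambda * W
= 1.7300 * 4.0700
= 7.0411

7.0411


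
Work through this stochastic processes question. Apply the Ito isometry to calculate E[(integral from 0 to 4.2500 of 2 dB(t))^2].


By Ito isometry: E[(int f dB)^2] = int f^2 dt
= 2^2 * 4.2500
= 4 * 4.2500 = 17.0000

17.0000


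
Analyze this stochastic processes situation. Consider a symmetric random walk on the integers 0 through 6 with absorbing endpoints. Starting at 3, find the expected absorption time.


For symmetric RW on 0,...,N with absorbing barriers, E(i) = i*(N-i)
E(3) = 3 * 3 = 9

9


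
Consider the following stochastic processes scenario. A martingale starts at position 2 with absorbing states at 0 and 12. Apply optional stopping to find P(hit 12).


By optional stopping theorem: E(M at tau) = M(0) = 2
P(hit 12)*12 + P(hit 0)*0 = 2
P(hit 12) = (2 - 0)/(12 - 0) = 1/6 = 0.1667

0.1667


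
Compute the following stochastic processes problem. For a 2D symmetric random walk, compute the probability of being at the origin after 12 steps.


P = C(12,6)^2 / 4^12
= 924^2 / 16777216
= 853776 / 16777216
= 0.0509

0.0509


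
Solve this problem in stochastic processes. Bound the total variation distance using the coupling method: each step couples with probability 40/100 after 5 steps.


TV distance bound <= (1-delta)^n
= (1 - 0.4000)^5
= 0.6000^5
= 0.0778

0.0778


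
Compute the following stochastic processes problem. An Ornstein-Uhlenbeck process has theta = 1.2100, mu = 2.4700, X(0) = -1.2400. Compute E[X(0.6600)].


E[X(t)] = mu + (X(0) - mu)*exp(-theta*t)
= 2.4700 + (-1.2400 - 2.4700)*exp(-1.2100*0.6600)
= 2.4700 + -3.7100 * 0.4500
= 0.8007

0.8007


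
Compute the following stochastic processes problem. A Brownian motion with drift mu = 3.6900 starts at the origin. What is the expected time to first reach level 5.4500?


Expected first passage time = a/mu
= 5.4500/3.6900
= 1.4770

1.4770


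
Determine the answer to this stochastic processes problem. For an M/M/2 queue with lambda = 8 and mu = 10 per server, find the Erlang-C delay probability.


a = lambda/mu = 0.8000
rho = a/c = 0.4000
Erlang-C formula applied:
C(c,a) = 0.2286

0.2286


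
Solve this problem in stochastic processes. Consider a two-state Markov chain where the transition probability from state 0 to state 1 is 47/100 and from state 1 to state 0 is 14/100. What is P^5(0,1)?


Computing P^5 by matrix multiplication.
P = [[0.5300, 0.4700], [0.1400, 0.8600]]
After raising P to the power 5:
P^5(0,1) = 0.7635

0.7635


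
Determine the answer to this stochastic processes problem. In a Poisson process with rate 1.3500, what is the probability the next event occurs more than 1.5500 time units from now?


P(X > t) = exp(-lambda * t)
= exp(-1.3500 * 1.5500)
= exp(-2.0925) = 0.1234

0.1234


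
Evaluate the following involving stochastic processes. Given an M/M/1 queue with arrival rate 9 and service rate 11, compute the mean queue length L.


rho = 9/11 = 0.8182
L = rho/(1-rho)
= 0.8182/0.1818
= 4.5000

4.5000


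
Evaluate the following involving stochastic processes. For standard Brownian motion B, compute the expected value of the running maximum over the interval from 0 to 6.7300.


E(max B(s)) = sqrt(2t/pi)
= sqrt(2*6.7300/pi)
= sqrt(4.2845)
= 2.0699

2.0699


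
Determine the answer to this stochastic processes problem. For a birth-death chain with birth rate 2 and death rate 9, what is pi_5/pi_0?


For birth-death process, pi_n/pi_0 = (lambda/mu)^n
= (2/9)^5
= 5.4192e-04

5.4192e-04


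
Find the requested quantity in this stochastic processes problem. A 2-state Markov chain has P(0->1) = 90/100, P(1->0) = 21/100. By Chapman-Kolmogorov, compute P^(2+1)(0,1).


P^3 = P^2 * P^1
Computing via matrix multiplication of the transition matrix.
Entry (0,1) of P^3 = 0.8119

0.8119


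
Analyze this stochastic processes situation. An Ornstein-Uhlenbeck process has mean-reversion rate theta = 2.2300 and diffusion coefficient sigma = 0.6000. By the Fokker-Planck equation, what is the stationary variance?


Stationary variance = sigma^2 / (2*theta)
= 0.6000^2 / (2*2.2300)
= 0.3600 / 4.4600
= 0.0807

0.0807


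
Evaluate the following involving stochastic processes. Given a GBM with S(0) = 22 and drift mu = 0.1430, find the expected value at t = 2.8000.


E[S(t)] = S(0) * exp(mu * t)
= 22 * exp(0.1430 * 2.8000)
= 22 * 1.4924
= 32.8333

32.8333


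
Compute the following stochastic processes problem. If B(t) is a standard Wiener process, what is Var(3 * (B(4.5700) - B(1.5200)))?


Var(alpha*(B(t)-B(s))) = alpha^2 * (t-s)
= 3^2 * (4.5700 - 1.5200)
= 9 * 3.0500
= 27.4500

27.4500


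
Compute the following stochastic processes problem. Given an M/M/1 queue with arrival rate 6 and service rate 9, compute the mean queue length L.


rho = 6/9 = 0.6667
L = rho/(1-rho)
= 0.6667/0.3333
= 2.0000

2.0000


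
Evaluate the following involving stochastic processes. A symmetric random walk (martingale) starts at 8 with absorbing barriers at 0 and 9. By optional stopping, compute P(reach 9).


By optional stopping theorem: E(M at tau) = M(0) = 8
P(hit 9)*9 + P(hit 0)*0 = 8
P(hit 9) = (8 - 0)/(9 - 0) = 8/9 = 0.8889

0.8889


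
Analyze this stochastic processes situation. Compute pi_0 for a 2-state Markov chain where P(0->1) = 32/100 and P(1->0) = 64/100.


Stationary distribution: pi_0 = p10/(p01+p10), pi_1 = p01/(p01+p10)
p01 = 0.3200, p10 = 0.6400
pi_0 = 0.6667

0.6667


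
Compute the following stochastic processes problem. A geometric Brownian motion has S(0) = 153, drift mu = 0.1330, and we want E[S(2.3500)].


E[S(t)] = S(0) * exp(mu * t)
= 153 * exp(0.1330 * 2.3500)
= 153 * 1.3669
= 209.1367

209.1367


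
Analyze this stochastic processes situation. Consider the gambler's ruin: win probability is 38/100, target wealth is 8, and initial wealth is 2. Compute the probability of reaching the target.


Gambler's ruin formula:
r = q/p = 0.6200/0.3800 = 1.6316
P(win) = (1 - r^i)/(1 - r^N)
= (1 - 1.6316^2)/(1 - 1.6316^8)
= 0.0338

0.0338


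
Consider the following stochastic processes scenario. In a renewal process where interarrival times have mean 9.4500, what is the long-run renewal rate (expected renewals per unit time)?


Long-run renewal rate = 1/E(X)
= 1/9.4500
= 0.1058

0.1058


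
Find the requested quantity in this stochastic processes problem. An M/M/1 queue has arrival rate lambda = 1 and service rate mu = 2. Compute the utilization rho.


rho = lambda/mu
= 1/2
= 0.5000

0.5000


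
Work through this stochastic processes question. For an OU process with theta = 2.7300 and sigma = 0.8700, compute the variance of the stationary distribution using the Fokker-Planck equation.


Stationary variance = sigma^2 / (2*theta)
= 0.8700^2 / (2*2.7300)
= 0.7569 / 5.4600
= 0.1386

0.1386


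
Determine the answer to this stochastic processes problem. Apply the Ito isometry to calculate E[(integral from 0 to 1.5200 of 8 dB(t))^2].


By Ito isometry: E[(int f dB)^2] = int f^2 dt
= 8^2 * 1.5200
= 64 * 1.5200 = 97.2800

97.2800


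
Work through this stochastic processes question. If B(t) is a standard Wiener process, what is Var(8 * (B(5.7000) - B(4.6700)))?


Var(alpha*(B(t)-B(s))) = alpha^2 * (t-s)
= 8^2 * (5.7000 - 4.6700)
= 64 * 1.0300
= 65.9200

65.9200


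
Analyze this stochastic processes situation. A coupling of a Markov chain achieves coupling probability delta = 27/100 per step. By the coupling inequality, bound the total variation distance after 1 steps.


TV distance bound <= (1-delta)^n
= (1 - 0.2700)^1
= 0.7300^1
= 0.7300

0.7300


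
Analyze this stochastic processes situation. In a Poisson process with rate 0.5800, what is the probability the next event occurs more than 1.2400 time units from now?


P(X > t) = exp(-lambda * t)
= exp(-0.5800 * 1.2400)
= exp(-0.7192) = 0.4871

0.4871


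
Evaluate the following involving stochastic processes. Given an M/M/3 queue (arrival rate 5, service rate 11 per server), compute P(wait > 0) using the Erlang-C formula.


a = lambda/mu = 0.4545
rho = a/c = 0.1515
Erlang-C formula applied:
C(c,a) = 0.0117

0.0117


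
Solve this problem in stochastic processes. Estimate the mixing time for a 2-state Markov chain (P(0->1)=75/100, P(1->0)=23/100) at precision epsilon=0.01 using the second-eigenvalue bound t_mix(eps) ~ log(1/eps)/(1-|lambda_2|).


lambda_2 = |1 - p01 - p10| = |1 - 0.7500 - 0.2300| = 0.0200
t_mix ~ log(1/eps)/(1 - |lambda_2|)
= log(100)/(1 - 0.0200) = 4.6052/0.9800
= 4.6992

4.6992


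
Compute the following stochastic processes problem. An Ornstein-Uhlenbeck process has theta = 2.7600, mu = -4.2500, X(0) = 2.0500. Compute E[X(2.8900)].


E[X(t)] = mu + (X(0) - mu)*exp(-theta*t)
= -4.2500 + (2.0500 - -4.2500)*exp(-2.7600*2.8900)
= -4.2500 + 6.3000 * 3.4347e-04
= -4.2478

-4.2478


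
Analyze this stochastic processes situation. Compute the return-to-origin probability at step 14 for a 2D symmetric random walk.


P = C(14,7)^2 / 4^14
= 3432^2 / 268435456
= 11778624 / 268435456
= 0.0439

0.0439


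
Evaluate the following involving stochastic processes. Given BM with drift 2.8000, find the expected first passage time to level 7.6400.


Expected first passage time = a/mu
= 7.6400/2.8000
= 2.7286

2.7286


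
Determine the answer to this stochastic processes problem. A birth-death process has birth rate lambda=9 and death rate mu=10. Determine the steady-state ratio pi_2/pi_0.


For birth-death process, pi_n/pi_0 = (lambda/mu)^n
= (9/10)^2
= 0.8100

0.8100


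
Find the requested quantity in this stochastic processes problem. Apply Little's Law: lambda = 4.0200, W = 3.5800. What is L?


Little's Law: L = lambda * W
= 4.0200 * 3.5800
= 14.3916

14.3916


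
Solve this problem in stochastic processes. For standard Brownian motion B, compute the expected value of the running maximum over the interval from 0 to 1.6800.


E(max B(s)) = sqrt(2t/pi)
= sqrt(2*1.6800/pi)
= sqrt(1.0695)
= 1.0342

1.0342


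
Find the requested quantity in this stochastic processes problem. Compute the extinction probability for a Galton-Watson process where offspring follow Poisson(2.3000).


Since mu = 2.3000 > 1, extinction prob q < 1.
Solve s = exp(mu*(s-1)) iteratively.
q = 0.1376

0.1376


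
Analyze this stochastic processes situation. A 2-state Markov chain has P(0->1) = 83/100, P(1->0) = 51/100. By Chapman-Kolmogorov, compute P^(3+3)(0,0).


P^6 = P^3 * P^3
Computing via matrix multiplication of the transition matrix.
Entry (0,0) of P^6 = 0.3816

0.3816


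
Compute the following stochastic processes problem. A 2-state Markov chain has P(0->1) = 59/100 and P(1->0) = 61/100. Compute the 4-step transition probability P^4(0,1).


Computing P^4 by matrix multiplication.
P = [[0.4100, 0.5900], [0.6100, 0.3900]]
After raising P to the power 4:
P^4(0,1) = 0.4909

0.4909


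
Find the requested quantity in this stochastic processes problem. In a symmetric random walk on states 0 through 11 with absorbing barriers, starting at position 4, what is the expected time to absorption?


For symmetric RW on 0,...,N with absorbing barriers, E(i) = i*(N-i)
E(4) = 4 * 7 = 28

28


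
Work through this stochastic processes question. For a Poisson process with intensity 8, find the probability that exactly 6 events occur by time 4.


P(N(t)=k) = (lambda*t)^k * exp(-lambda*t) / k!
lambda*t = 32
= 32^6 * exp(-32) / 6!
= 1073741824 * 1.2664e-14 / 720
= 1.8886e-08

1.8886e-08


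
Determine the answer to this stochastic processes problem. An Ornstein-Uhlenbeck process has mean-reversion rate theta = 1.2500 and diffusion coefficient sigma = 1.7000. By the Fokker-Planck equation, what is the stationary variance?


Stationary variance = sigma^2 / (2*theta)
= 1.7000^2 / (2*1.2500)
= 2.8900 / 2.5000
= 1.1560

1.1560


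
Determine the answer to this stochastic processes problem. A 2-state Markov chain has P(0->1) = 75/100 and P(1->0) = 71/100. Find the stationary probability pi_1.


Stationary distribution: pi_0 = p10/(p01+p10), pi_1 = p01/(p01+p10)
p01 = 0.7500, p10 = 0.7100
pi_1 = 0.5137

0.5137


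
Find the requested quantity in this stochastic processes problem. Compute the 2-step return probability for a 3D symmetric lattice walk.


P(return in 2 steps) = P(reverse first step) = 1/(2d)
= 1/6
= 0.1667

0.1667


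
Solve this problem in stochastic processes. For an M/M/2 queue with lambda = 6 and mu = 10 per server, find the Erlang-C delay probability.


a = lambda/mu = 0.6000
rho = a/c = 0.3000
Erlang-C formula applied:
C(c,a) = 0.1385

0.1385


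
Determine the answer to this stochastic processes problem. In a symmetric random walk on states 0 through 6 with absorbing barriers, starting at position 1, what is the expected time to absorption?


For symmetric RW on 0,...,N with absorbing barriers, E(i) = i*(N-i)
E(1) = 1 * 5 = 5

5


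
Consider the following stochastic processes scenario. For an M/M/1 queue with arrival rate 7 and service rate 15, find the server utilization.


rho = lambda/mu
= 7/15
= 0.4667

0.4667


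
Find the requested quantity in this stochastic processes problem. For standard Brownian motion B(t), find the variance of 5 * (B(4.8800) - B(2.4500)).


Var(alpha*(B(t)-B(s))) = alpha^2 * (t-s)
= 5^2 * (4.8800 - 2.4500)
= 25 * 2.4300
= 60.7500

60.7500


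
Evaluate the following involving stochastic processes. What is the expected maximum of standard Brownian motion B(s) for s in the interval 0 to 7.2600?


E(max B(s)) = sqrt(2t/pi)
= sqrt(2*7.2600/pi)
= sqrt(4.6219)
= 2.1499

2.1499


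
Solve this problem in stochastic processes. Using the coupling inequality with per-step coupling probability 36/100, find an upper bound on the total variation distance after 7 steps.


TV distance bound <= (1-delta)^n
= (1 - 0.3600)^7
= 0.6400^7
= 0.0440

0.0440


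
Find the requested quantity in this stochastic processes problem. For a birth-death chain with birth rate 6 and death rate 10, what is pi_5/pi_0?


For birth-death process, pi_n/pi_0 = (lambda/mu)^n
= (6/10)^5
= 0.0778

0.0778


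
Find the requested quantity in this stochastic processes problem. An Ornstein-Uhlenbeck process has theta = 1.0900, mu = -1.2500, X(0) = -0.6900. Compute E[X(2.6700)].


E[X(t)] = mu + (X(0) - mu)*exp(-theta*t)
= -1.2500 + (-0.6900 - -1.2500)*exp(-1.0900*2.6700)
= -1.2500 + 0.5600 * 0.0545
= -1.2195

-1.2195


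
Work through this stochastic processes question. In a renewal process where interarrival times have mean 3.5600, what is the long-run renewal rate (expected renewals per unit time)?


Long-run renewal rate = 1/E(X)
= 1/3.5600
= 0.2809

0.2809


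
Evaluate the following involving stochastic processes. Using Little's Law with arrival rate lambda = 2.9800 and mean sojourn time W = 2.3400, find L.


Little's Law: L = lambda * W
= 2.9800 * 2.3400
= 6.9732

6.9732


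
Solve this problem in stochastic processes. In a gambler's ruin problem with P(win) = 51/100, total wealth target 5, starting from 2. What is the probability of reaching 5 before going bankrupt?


Gambler's ruin formula:
r = q/p = 0.4900/0.5100 = 0.9608
P(win) = (1 - r^i)/(1 - r^N)
= (1 - 0.9608^2)/(1 - 0.9608^5)
= 0.4241

0.4241


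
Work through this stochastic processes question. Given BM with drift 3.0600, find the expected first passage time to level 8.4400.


Expected first passage time = a/mu
= 8.4400/3.0600
= 2.7582

2.7582


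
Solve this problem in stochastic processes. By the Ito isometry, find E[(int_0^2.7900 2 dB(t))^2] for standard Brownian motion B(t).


By Ito isometry: E[(int f dB)^2] = int f^2 dt
= 2^2 * 2.7900
= 4 * 2.7900 = 11.1600

11.1600


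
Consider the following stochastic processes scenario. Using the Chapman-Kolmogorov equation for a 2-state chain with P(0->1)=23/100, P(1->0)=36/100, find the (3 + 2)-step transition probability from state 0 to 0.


P^5 = P^3 * P^2
Computing via matrix multiplication of the transition matrix.
Entry (0,0) of P^5 = 0.6147

0.6147


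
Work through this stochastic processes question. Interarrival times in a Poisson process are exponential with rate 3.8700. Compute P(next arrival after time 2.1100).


P(X > t) = exp(-lambda * t)
= exp(-3.8700 * 2.1100)
= exp(-8.1657) = 2.8424e-04

2.8424e-04


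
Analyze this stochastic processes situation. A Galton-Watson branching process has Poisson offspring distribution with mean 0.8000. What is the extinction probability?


Since mu = 0.8000 <= 1, extinction probability = 1.

1.0000


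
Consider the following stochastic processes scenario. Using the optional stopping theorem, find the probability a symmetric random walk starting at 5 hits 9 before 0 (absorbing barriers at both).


By optional stopping theorem: E(M at tau) = M(0) = 5
P(hit 9)*9 + P(hit 0)*0 = 5
P(hit 9) = (5 - 0)/(9 - 0) = 5/9 = 0.5556

0.5556


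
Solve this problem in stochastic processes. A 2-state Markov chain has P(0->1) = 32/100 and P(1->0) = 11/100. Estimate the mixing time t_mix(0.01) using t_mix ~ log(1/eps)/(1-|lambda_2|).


lambda_2 = |1 - p01 - p10| = |1 - 0.3200 - 0.1100| = 0.5700
t_mix ~ log(1/eps)/(1 - |lambda_2|)
= log(100)/(1 - 0.5700) = 4.6052/0.4300
= 10.7097

10.7097


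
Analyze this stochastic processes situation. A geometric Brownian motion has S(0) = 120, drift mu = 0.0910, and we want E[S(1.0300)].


E[S(t)] = S(0) * exp(mu * t)
= 120 * exp(0.0910 * 1.0300)
= 120 * 1.0983
= 131.7916

131.7916


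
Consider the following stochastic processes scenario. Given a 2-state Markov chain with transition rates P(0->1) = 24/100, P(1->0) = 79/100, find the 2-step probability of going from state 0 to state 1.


Computing P^2 by matrix multiplication.
P = [[0.7600, 0.2400], [0.7900, 0.2100]]
After raising P to the power 2:
P^2(0,1) = 0.2328

0.2328


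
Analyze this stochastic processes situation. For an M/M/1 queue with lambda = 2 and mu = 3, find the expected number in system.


rho = 2/3 = 0.6667
L = rho/(1-rho)
= 0.6667/0.3333
= 2.0000

2.0000


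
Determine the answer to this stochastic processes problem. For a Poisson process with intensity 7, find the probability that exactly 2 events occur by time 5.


P(N(t)=k) = (lambda*t)^k * exp(-lambda*t) / k!
lambda*t = 35
= 35^2 * exp(-35) / 2!
= 1225 * 6.3051e-16 / 2
= 3.8619e-13

3.8619e-13


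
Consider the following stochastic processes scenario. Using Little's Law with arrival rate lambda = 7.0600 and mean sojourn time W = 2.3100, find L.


Little's Law: L = lambda * W
= 7.0600 * 2.3100
= 16.3086

16.3086


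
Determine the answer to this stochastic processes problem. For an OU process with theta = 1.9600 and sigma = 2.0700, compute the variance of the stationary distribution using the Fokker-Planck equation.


Stationary variance = sigma^2 / (2*theta)
= 2.0700^2 / (2*1.9600)
= 4.2849 / 3.9200
= 1.0931

1.0931


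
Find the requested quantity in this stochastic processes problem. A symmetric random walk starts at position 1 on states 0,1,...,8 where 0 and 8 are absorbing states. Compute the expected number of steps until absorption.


For symmetric RW on 0,...,N with absorbing barriers, E(i) = i*(N-i)
E(1) = 1 * 7 = 7

7


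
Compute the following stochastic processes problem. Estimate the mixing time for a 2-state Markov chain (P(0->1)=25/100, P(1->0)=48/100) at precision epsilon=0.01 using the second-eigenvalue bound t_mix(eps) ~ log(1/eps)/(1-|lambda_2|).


lambda_2 = |1 - p01 - p10| = |1 - 0.2500 - 0.4800| = 0.2700
t_mix ~ log(1/eps)/(1 - |lambda_2|)
= log(100)/(1 - 0.2700) = 4.6052/0.7300
= 6.3085

6.3085


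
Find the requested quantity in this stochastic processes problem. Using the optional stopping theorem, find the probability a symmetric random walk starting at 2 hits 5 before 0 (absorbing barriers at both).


By optional stopping theorem: E(M at tau) = M(0) = 2
P(hit 5)*5 + P(hit 0)*0 = 2
P(hit 5) = (2 - 0)/(5 - 0) = 2/5 = 0.4000

0.4000


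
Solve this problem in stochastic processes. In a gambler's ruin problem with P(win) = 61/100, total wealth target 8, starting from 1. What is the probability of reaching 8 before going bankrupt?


Gambler's ruin formula:
r = q/p = 0.3900/0.6100 = 0.6393
P(win) = (1 - r^i)/(1 - r^N)
= (1 - 0.6393^1)/(1 - 0.6393^8)
= 0.3710

0.3710


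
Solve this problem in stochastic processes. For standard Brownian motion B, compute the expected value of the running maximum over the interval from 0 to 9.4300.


E(max B(s)) = sqrt(2t/pi)
= sqrt(2*9.4300/pi)
= sqrt(6.0033)
= 2.4502

2.4502


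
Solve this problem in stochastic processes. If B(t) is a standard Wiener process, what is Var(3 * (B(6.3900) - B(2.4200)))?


Var(alpha*(B(t)-B(s))) = alpha^2 * (t-s)
= 3^2 * (6.3900 - 2.4200)
= 9 * 3.9700
= 35.7300

35.7300


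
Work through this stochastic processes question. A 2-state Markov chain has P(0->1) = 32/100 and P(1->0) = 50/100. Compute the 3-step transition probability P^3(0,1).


Computing P^3 by matrix multiplication.
P = [[0.6800, 0.3200], [0.5000, 0.5000]]
After raising P to the power 3:
P^3(0,1) = 0.3880

0.3880


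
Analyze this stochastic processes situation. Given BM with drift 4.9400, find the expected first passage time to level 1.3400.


Expected first passage time = a/mu
= 1.3400/4.9400
= 0.2713

0.2713


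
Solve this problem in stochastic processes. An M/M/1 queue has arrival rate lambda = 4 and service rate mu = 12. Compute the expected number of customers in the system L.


rho = 4/12 = 0.3333
L = rho/(1-rho)
= 0.3333/0.6667
= 0.5000

0.5000


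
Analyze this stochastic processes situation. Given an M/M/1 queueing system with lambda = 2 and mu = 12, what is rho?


rho = lambda/mu
= 2/12
= 0.1667

0.1667


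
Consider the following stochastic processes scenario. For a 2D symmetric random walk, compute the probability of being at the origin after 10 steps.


P = C(10,5)^2 / 4^10
= 252^2 / 1048576
= 63504 / 1048576
= 0.0606

0.0606


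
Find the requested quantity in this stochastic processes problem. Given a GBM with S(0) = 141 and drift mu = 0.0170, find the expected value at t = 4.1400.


E[S(t)] = S(0) * exp(mu * t)
= 141 * exp(0.0170 * 4.1400)
= 141 * 1.0729
= 151.2811

151.2811


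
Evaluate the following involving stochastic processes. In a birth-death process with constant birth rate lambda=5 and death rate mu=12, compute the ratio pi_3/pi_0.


For birth-death process, pi_n/pi_0 = (lambda/mu)^n
= (5/12)^3
= 0.0723

0.0723


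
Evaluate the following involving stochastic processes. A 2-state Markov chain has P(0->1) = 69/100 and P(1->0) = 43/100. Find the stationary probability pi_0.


Stationary distribution: pi_0 = p10/(p01+p10), pi_1 = p01/(p01+p10)
p01 = 0.6900, p10 = 0.4300
pi_0 = 0.3839

0.3839


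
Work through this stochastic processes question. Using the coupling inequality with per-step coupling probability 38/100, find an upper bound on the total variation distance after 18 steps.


TV distance bound <= (1-delta)^n
= (1 - 0.3800)^18
= 0.6200^18
= 1.8325e-04

1.8325e-04


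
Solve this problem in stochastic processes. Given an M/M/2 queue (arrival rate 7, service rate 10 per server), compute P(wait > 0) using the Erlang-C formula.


a = lambda/mu = 0.7000
rho = a/c = 0.3500
Erlang-C formula applied:
C(c,a) = 0.1815

0.1815


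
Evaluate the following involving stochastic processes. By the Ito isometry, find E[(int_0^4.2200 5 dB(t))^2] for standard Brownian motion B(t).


By Ito isometry: E[(int f dB)^2] = int f^2 dt
= 5^2 * 4.2200
= 25 * 4.2200 = 105.5000

105.5000


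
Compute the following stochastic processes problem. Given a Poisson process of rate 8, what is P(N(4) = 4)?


P(N(t)=k) = (lambda*t)^k * exp(-lambda*t) / k!
lambda*t = 32
= 32^4 * exp(-32) / 4!
= 1048576 * 1.2664e-14 / 24
= 5.5331e-10

5.5331e-10


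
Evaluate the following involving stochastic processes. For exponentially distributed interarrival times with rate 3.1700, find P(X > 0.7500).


P(X > t) = exp(-lambda * t)
= exp(-3.1700 * 0.7500)
= exp(-2.3775) = 0.0928

0.0928


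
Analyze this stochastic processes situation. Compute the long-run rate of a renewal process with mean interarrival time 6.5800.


Long-run renewal rate = 1/E(X)
= 1/6.5800
= 0.1520

0.1520


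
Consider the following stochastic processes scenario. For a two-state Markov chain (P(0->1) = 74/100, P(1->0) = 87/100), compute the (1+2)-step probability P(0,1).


P^3 = P^1 * P^2
Computing via matrix multiplication of the transition matrix.
Entry (0,1) of P^3 = 0.5640

0.5640


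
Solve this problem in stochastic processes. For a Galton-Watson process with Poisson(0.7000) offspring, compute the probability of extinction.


Since mu = 0.7000 <= 1, extinction probability = 1.

1.0000


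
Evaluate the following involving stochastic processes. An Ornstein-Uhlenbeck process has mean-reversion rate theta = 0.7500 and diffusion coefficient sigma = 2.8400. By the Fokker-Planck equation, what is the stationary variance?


Stationary variance = sigma^2 / (2*theta)
= 2.8400^2 / (2*0.7500)
= 8.0656 / 1.5000
= 5.3771

5.3771


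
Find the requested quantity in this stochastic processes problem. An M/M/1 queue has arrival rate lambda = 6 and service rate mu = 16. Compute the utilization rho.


rho = lambda/mu
= 6/16
= 0.3750

0.3750


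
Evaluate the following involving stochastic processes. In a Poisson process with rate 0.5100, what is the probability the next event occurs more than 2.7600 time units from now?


P(X > t) = exp(-lambda * t)
= exp(-0.5100 * 2.7600)
= exp(-1.4076) = 0.2447

0.2447


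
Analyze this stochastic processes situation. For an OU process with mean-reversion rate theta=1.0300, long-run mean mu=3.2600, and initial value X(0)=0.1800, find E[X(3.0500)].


E[X(t)] = mu + (X(0) - mu)*exp(-theta*t)
= 3.2600 + (0.1800 - 3.2600)*exp(-1.0300*3.0500)
= 3.2600 + -3.0800 * 0.0432
= 3.1269

3.1269


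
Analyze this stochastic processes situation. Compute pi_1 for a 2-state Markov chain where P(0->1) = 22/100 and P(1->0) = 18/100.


Stationary distribution: pi_0 = p10/(p01+p10), pi_1 = p01/(p01+p10)
p01 = 0.2200, p10 = 0.1800
pi_1 = 0.5500

0.5500


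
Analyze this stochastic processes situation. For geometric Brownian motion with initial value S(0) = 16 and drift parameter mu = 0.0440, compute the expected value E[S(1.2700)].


E[S(t)] = S(0) * exp(mu * t)
= 16 * exp(0.0440 * 1.2700)
= 16 * 1.0575
= 16.9195

16.9195


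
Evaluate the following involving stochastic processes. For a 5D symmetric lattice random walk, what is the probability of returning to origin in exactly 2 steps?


P(return in 2 steps) = P(reverse first step) = 1/(2d)
= 1/10
= 0.1000

0.1000


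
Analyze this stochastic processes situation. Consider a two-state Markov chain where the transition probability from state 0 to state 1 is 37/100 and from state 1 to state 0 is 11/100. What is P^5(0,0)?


Computing P^5 by matrix multiplication.
P = [[0.6300, 0.3700], [0.1100, 0.8900]]
After raising P to the power 5:
P^5(0,0) = 0.2585

0.2585


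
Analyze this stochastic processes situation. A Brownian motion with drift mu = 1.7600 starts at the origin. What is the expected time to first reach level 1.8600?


Expected first passage time = a/mu
= 1.8600/1.7600
= 1.0568

1.0568


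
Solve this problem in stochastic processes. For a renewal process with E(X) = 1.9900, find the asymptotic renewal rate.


Long-run renewal rate = 1/E(X)
= 1/1.9900
= 0.5025

0.5025


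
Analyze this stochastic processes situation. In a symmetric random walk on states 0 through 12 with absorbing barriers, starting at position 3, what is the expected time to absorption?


For symmetric RW on 0,...,N with absorbing barriers, E(i) = i*(N-i)
E(3) = 3 * 9 = 27

27


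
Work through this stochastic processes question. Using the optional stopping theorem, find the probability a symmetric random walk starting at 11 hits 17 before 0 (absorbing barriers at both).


By optional stopping theorem: E(M at tau) = M(0) = 11
P(hit 17)*17 + P(hit 0)*0 = 11
P(hit 17) = (11 - 0)/(17 - 0) = 11/17 = 0.6471

0.6471


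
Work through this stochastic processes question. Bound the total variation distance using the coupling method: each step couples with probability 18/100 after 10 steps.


TV distance bound <= (1-delta)^n
= (1 - 0.1800)^10
= 0.8200^10
= 0.1374

0.1374


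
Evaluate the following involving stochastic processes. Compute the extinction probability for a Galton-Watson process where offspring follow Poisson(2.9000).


Since mu = 2.9000 > 1, extinction prob q < 1.
Solve s = exp(mu*(s-1)) iteratively.
q = 0.0668

0.0668


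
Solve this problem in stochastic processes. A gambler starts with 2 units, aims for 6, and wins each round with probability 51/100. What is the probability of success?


Gambler's ruin formula:
r = q/p = 0.4900/0.5100 = 0.9608
P(win) = (1 - r^i)/(1 - r^N)
= (1 - 0.9608^2)/(1 - 0.9608^6)
= 0.3603

0.3603


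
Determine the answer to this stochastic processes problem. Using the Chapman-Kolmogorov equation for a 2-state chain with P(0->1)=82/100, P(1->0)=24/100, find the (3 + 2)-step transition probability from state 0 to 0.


P^5 = P^3 * P^2
Computing via matrix multiplication of the transition matrix.
Entry (0,0) of P^5 = 0.2264

0.2264


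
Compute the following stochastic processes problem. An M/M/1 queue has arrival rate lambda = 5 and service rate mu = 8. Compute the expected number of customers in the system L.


rho = 5/8 = 0.6250
L = rho/(1-rho)
= 0.6250/0.3750
= 1.6667

1.6667


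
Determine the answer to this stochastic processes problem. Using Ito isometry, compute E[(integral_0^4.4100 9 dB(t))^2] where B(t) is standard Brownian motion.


By Ito isometry: E[(int f dB)^2] = int f^2 dt
= 9^2 * 4.4100
= 81 * 4.4100 = 357.2100

357.2100


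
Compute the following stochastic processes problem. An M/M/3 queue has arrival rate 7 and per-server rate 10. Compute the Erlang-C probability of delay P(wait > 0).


a = lambda/mu = 0.7000
rho = a/c = 0.2333
Erlang-C formula applied:
C(c,a) = 0.0369

0.0369


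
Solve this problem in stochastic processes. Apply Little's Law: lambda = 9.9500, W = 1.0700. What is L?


Little's Law: L = lambda * W
= 9.9500 * 1.0700
= 10.6465

10.6465


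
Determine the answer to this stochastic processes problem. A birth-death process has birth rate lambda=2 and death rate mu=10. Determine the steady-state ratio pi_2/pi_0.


For birth-death process, pi_n/pi_0 = (lambda/mu)^n
= (2/10)^2
= 0.0400

0.0400


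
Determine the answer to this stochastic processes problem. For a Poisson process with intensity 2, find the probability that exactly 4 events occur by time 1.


P(N(t)=k) = (lambda*t)^k * exp(-lambda*t) / k!
lambda*t = 2
= 2^4 * exp(-2) / 4!
= 16 * 0.1353 / 24
= 0.0902

0.0902


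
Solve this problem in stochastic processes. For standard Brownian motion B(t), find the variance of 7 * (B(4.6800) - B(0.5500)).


Var(alpha*(B(t)-B(s))) = alpha^2 * (t-s)
= 7^2 * (4.6800 - 0.5500)
= 49 * 4.1300
= 202.3700

202.3700


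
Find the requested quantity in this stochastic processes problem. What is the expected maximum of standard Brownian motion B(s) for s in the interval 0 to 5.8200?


E(max B(s)) = sqrt(2t/pi)
= sqrt(2*5.8200/pi)
= sqrt(3.7051)
= 1.9249

1.9249


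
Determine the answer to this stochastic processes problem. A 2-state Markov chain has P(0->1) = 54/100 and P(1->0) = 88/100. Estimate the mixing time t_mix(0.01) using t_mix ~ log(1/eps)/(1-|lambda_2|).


lambda_2 = |1 - p01 - p10| = |1 - 0.5400 - 0.8800| = 0.4200
t_mix ~ log(1/eps)/(1 - |lambda_2|)
= log(100)/(1 - 0.4200) = 4.6052/0.5800
= 7.9399

7.9399


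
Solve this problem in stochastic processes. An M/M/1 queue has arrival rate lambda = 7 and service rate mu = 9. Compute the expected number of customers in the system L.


rho = 7/9 = 0.7778
L = rho/(1-rho)
= 0.7778/0.2222
= 3.5000

3.5000


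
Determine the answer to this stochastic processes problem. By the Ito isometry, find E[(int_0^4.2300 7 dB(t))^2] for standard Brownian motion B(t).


By Ito isometry: E[(int f dB)^2] = int f^2 dt
= 7^2 * 4.2300
= 49 * 4.2300 = 207.2700

207.2700


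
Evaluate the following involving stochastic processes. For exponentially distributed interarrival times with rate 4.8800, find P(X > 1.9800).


P(X > t) = exp(-lambda * t)
= exp(-4.8800 * 1.9800)
= exp(-9.6624) = 6.3632e-05

6.3632e-05


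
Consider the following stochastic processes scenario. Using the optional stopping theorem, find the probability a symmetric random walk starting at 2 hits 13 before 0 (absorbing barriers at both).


By optional stopping theorem: E(M at tau) = M(0) = 2
P(hit 13)*13 + P(hit 0)*0 = 2
P(hit 13) = (2 - 0)/(13 - 0) = 2/13 = 0.1538

0.1538


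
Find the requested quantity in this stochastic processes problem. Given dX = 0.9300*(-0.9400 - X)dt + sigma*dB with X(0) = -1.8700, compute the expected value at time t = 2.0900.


E[X(t)] = mu + (X(0) - mu)*exp(-theta*t)
= -0.9400 + (-1.8700 - -0.9400)*exp(-0.9300*2.0900)
= -0.9400 + -0.9300 * 0.1432
= -1.0732

-1.0732


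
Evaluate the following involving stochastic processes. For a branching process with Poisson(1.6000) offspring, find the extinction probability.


Since mu = 1.6000 > 1, extinction prob q < 1.
Solve s = exp(mu*(s-1)) iteratively.
q = 0.3580

0.3580


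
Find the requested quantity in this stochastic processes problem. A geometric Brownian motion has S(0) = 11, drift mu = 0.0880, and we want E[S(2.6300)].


E[S(t)] = S(0) * exp(mu * t)
= 11 * exp(0.0880 * 2.6300)
= 11 * 1.2604
= 13.8646

13.8646


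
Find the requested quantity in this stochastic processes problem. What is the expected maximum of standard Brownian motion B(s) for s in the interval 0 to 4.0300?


E(max B(s)) = sqrt(2t/pi)
= sqrt(2*4.0300/pi)
= sqrt(2.5656)
= 1.6017

1.6017


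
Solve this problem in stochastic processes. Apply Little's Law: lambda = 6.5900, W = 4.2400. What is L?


Little's Law: L = lambda * W
= 6.5900 * 4.2400
= 27.9416

27.9416


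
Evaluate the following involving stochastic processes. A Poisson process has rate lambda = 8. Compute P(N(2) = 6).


P(N(t)=k) = (lambda*t)^k * exp(-lambda*t) / k!
lambda*t = 16
= 16^6 * exp(-16) / 6!
= 16777216 * 1.1254e-07 / 720
= 0.0026

0.0026


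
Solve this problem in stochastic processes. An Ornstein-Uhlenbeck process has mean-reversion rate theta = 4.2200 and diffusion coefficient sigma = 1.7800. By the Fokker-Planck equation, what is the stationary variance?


Stationary variance = sigma^2 / (2*theta)
= 1.7800^2 / (2*4.2200)
= 3.1684 / 8.4400
= 0.3754

0.3754


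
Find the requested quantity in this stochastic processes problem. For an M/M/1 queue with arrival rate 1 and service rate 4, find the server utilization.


rho = lambda/mu
= 1/4
= 0.2500

0.2500


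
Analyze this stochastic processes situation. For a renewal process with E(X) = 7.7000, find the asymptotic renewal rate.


Long-run renewal rate = 1/E(X)
= 1/7.7000
= 0.1299

0.1299


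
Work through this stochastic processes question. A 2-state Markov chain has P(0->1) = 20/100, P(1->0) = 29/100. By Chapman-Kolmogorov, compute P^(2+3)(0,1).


P^5 = P^2 * P^3
Computing via matrix multiplication of the transition matrix.
Entry (0,1) of P^5 = 0.3941

0.3941


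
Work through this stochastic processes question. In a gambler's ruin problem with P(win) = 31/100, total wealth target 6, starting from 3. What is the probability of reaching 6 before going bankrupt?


Gambler's ruin formula:
r = q/p = 0.6900/0.3100 = 2.2258
P(win) = (1 - r^i)/(1 - r^N)
= (1 - 2.2258^3)/(1 - 2.2258^6)
= 0.0831

0.0831


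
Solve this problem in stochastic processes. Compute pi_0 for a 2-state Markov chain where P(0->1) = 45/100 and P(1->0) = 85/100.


Stationary distribution: pi_0 = p10/(p01+p10), pi_1 = p01/(p01+p10)
p01 = 0.4500, p10 = 0.8500
pi_0 = 0.6538

0.6538


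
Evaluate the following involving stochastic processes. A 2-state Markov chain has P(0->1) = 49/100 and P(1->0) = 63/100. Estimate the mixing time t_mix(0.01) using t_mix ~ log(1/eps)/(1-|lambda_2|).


lambda_2 = |1 - p01 - p10| = |1 - 0.4900 - 0.6300| = 0.1200
t_mix ~ log(1/eps)/(1 - |lambda_2|)
= log(100)/(1 - 0.1200) = 4.6052/0.8800
= 5.2331

5.2331


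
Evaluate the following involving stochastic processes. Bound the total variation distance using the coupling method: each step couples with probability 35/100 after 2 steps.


TV distance bound <= (1-delta)^n
= (1 - 0.3500)^2
= 0.6500^2
= 0.4225

0.4225


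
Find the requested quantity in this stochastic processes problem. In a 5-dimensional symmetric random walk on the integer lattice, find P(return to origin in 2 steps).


P(return in 2 steps) = P(reverse first step) = 1/(2d)
= 1/10
= 0.1000

0.1000


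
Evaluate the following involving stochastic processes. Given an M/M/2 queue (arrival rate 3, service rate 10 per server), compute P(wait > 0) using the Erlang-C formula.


a = lambda/mu = 0.3000
rho = a/c = 0.1500
Erlang-C formula applied:
C(c,a) = 0.0391

0.0391


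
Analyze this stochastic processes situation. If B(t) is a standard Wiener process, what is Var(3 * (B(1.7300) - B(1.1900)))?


Var(alpha*(B(t)-B(s))) = alpha^2 * (t-s)
= 3^2 * (1.7300 - 1.1900)
= 9 * 0.5400
= 4.8600

4.8600


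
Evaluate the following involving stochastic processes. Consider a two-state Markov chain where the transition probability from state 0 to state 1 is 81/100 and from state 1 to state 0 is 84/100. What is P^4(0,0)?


Computing P^4 by matrix multiplication.
P = [[0.1900, 0.8100], [0.8400, 0.1600]]
After raising P to the power 4:
P^4(0,0) = 0.5967

0.5967
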